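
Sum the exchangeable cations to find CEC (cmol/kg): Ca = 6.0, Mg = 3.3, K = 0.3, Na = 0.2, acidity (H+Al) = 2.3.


Step 1: CEC = Ca + Mg + K + Na + (H+Al)
Step 2: CEC = 6.0 + 3.3 + 0.3 + 0.2 + 2.3
Step 3: CEC = 12.1 cmol/kg

12.1


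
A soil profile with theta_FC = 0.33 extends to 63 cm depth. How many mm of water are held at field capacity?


Step 1: Water (mm) = theta_FC * depth (cm) * 10
Step 2: Water = 0.33 * 63 * 10
Step 3: Water = 207.9 mm

207.9


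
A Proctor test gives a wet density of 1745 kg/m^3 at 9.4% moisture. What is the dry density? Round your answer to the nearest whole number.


Step 1: Dry density = wet density / (1 + w/100)
Step 2: Dry density = 1745 / (1 + 9.4/100)
Step 3: Dry density = 1745 / 1.094
Step 4: Dry density = 1595 kg/m^3

1595


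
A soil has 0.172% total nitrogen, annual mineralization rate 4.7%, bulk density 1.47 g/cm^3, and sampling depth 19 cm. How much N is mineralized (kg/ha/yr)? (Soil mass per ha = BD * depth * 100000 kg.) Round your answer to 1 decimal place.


Step 1: Soil mass per ha = BD * depth * 100000 = 1.47 * 19 * 100000 = 2793000 kg
Step 2: Total N pool = soil mass * N%/100 = 2793000 * 0.172/100 = 4803.96 kg/ha
Step 3: N mineralized = N pool * rate%/100 = 4803.96 * 4.7/100 = 225.8 kg/ha/yr

225.8


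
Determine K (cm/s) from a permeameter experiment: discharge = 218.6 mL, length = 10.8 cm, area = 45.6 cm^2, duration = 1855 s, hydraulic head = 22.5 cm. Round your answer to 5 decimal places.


Step 1: K = Q * L / (A * t * h)
Step 2: Numerator = 218.6 * 10.8 = 2360.88
Step 3: Denominator = 45.6 * 1855 * 22.5 = 1903230.0
Step 4: K = 2360.88 / 1903230.0 = 0.00124 cm/s

0.00124


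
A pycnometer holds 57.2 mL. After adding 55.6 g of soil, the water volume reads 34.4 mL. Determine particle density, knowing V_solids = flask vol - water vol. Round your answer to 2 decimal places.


Step 1: Volume of solids = flask volume - water volume with soil
Step 2: V_solids = 57.2 - 34.4 = 22.8 mL
Step 3: Particle density = mass / V_solids = 55.6 / 22.8 = 2.44 g/cm^3

2.44


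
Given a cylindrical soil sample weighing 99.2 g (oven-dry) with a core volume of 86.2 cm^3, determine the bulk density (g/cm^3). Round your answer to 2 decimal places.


Step 1: Identify the formula: BD = dry mass / volume
Step 2: Substitute values: BD = 99.2 / 86.2
Step 3: BD = 1.15 g/cm^3

1.15


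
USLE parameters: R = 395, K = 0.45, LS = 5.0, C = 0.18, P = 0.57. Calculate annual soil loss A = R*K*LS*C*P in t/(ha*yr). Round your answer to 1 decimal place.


Step 1: A = R * K * LS * C * P
Step 2: R * K = 395 * 0.45 = 177.75
Step 3: (R*K) * LS = 177.75 * 5.0 = 888.75
Step 4: * C * P = 888.75 * 0.18 * 0.57 = 91.2
Step 5: A = 91.2 t/(ha*yr)

91.2


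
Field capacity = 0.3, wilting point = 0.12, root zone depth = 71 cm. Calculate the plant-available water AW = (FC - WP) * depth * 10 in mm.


Step 1: Available water = (FC - WP) * depth * 10
Step 2: AW = (0.3 - 0.12) * 71 * 10
Step 3: AW = 0.18 * 71 * 10
Step 4: AW = 127.8 mm

127.8


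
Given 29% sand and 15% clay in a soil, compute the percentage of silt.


Step 1: sand + silt + clay = 100%
Step 2: silt = 100 - sand - clay
Step 3: silt = 100 - 29 - 15
Step 4: silt = 56%

56


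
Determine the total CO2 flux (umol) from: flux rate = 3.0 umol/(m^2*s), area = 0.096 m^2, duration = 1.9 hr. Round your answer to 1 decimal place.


Step 1: Convert time to seconds: 1.9 hr * 3600 = 6840.0 s
Step 2: Total = flux * area * time_s
Step 3: Total = 3.0 * 0.096 * 6840.0
Step 4: Total = 1969.9 umol

1969.9


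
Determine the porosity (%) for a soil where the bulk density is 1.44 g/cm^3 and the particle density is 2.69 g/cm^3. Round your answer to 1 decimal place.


Step 1: Formula: n = 100 * (1 - BD / PD)
Step 2: n = 100 * (1 - 1.44 / 2.69)
Step 3: n = 100 * (1 - 0.53532)
Step 4: n = 46.5%

46.5


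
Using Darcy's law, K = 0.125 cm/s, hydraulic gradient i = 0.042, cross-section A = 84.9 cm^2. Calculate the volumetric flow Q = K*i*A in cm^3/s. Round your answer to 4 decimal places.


Step 1: Apply Darcy's law: Q = K * i * A
Step 2: Q = 0.125 * 0.042 * 84.9
Step 3: Q = 0.4457 cm^3/s

0.4457


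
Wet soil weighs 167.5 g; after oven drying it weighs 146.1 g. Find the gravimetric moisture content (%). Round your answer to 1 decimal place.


Step 1: Water mass = wet - dry = 167.5 - 146.1 = 21.4 g
Step 2: w = 100 * water mass / dry mass
Step 3: w = 100 * 21.4 / 146.1 = 14.6%

14.6


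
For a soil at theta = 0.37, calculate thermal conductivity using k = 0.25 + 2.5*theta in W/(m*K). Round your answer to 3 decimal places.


Step 1: k = 0.25 + 2.5 * theta
Step 2: k = 0.25 + 2.5 * 0.37
Step 3: k = 0.25 + 0.925
Step 4: k = 1.175 W/(m*K)

1.175


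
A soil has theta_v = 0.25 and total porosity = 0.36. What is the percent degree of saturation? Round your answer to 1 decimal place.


Step 1: S = 100 * theta_v / n
Step 2: S = 100 * 0.25 / 0.36
Step 3: S = 69.4%

69.4


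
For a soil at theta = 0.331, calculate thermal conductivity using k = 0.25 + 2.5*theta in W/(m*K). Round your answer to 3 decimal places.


Step 1: k = 0.25 + 2.5 * theta
Step 2: k = 0.25 + 2.5 * 0.331
Step 3: k = 0.25 + 0.828
Step 4: k = 1.078 W/(m*K)

1.078


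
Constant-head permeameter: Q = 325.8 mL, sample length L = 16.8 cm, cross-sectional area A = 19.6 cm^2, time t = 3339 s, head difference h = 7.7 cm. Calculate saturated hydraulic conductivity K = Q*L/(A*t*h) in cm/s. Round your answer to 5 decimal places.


Step 1: K = Q * L / (A * t * h)
Step 2: Numerator = 325.8 * 16.8 = 5473.44
Step 3: Denominator = 19.6 * 3339 * 7.7 = 503921.88
Step 4: K = 5473.44 / 503921.88 = 0.01086 cm/s

0.01086


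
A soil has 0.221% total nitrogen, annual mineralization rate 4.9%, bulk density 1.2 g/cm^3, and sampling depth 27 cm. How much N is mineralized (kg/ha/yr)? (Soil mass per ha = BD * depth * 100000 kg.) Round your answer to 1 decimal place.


Step 1: Soil mass per ha = BD * depth * 100000 = 1.2 * 27 * 100000 = 3240000 kg
Step 2: Total N pool = soil mass * N%/100 = 3240000 * 0.221/100 = 7160.4 kg/ha
Step 3: N mineralized = N pool * rate%/100 = 7160.4 * 4.9/100 = 350.9 kg/ha/yr

350.9


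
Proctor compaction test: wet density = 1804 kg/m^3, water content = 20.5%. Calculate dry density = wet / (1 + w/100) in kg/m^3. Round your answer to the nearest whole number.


Step 1: Dry density = wet density / (1 + w/100)
Step 2: Dry density = 1804 / (1 + 20.5/100)
Step 3: Dry density = 1804 / 1.205
Step 4: Dry density = 1497 kg/m^3

1497


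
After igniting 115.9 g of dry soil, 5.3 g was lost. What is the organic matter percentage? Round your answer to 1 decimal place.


Step 1: OM% = 100 * LOI / sample mass
Step 2: OM = 100 * 5.3 / 115.9
Step 3: OM = 4.6%

4.6


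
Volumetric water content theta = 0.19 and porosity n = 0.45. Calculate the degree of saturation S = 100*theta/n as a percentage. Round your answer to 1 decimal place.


Step 1: S = 100 * theta_v / n
Step 2: S = 100 * 0.19 / 0.45
Step 3: S = 42.2%

42.2


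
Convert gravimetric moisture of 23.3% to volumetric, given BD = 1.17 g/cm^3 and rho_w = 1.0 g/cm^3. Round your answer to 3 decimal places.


Step 1: theta = (w / 100) * BD / rho_w
Step 2: theta = (23.3 / 100) * 1.17 / 1.0
Step 3: theta = 0.233 * 1.17
Step 4: theta = 0.273

0.273


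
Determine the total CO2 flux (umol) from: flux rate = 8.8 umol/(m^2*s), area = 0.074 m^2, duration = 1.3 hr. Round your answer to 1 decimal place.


Step 1: Convert time to seconds: 1.3 hr * 3600 = 4680.0 s
Step 2: Total = flux * area * time_s
Step 3: Total = 8.8 * 0.074 * 4680.0
Step 4: Total = 3047.6 umol

3047.6


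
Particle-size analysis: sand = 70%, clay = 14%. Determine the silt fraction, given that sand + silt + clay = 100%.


Step 1: sand + silt + clay = 100%
Step 2: silt = 100 - sand - clay
Step 3: silt = 100 - 70 - 14
Step 4: silt = 16%

16


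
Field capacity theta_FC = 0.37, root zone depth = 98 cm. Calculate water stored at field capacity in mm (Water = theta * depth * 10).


Step 1: Water (mm) = theta_FC * depth (cm) * 10
Step 2: Water = 0.37 * 98 * 10
Step 3: Water = 362.6 mm

362.6


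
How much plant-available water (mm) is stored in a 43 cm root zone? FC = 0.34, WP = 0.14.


Step 1: Available water = (FC - WP) * depth * 10
Step 2: AW = (0.34 - 0.14) * 43 * 10
Step 3: AW = 0.2 * 43 * 10
Step 4: AW = 86.0 mm

86.0


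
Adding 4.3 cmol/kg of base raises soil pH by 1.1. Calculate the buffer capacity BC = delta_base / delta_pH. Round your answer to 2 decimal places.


Step 1: BC = change in base / change in pH
Step 2: BC = 4.3 / 1.1
Step 3: BC = 3.91 cmol/(kg*pH unit)

3.91


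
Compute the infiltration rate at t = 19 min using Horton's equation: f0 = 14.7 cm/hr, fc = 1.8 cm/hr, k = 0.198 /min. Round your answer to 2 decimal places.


Step 1: f = fc + (f0 - fc) * exp(-k * t)
Step 2: exp(-0.198 * 19) = 0.023237
Step 3: f = 1.8 + (14.7 - 1.8) * 0.023237
Step 4: f = 1.8 + 12.9 * 0.023237
Step 5: f = 2.1 cm/hr

2.1


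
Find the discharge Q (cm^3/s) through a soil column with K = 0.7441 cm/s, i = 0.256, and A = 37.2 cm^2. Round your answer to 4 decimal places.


Step 1: Apply Darcy's law: Q = K * i * A
Step 2: Q = 0.7441 * 0.256 * 37.2
Step 3: Q = 7.0862 cm^3/s

7.0862


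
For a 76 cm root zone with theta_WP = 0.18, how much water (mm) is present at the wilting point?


Step 1: Water (mm) = theta_WP * depth * 10
Step 2: Water = 0.18 * 76 * 10
Step 3: Water = 136.8 mm

136.8


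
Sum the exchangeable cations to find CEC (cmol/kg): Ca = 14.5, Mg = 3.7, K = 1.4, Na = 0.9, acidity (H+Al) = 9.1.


Step 1: CEC = Ca + Mg + K + Na + (H+Al)
Step 2: CEC = 14.5 + 3.7 + 1.4 + 0.9 + 9.1
Step 3: CEC = 29.6 cmol/kg

29.6


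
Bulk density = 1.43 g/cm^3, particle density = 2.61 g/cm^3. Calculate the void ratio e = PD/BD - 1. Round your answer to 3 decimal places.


Step 1: e = PD / BD - 1
Step 2: e = 2.61 / 1.43 - 1
Step 3: e = 1.82517 - 1
Step 4: e = 0.825

0.825


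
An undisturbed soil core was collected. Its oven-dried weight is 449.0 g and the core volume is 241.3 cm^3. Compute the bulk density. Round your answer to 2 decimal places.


Step 1: Identify the formula: BD = dry mass / volume
Step 2: Substitute values: BD = 449.0 / 241.3
Step 3: BD = 1.86 g/cm^3

1.86


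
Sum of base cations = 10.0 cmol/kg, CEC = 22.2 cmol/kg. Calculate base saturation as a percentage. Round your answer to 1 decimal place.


Step 1: BS = 100 * (sum of bases) / CEC
Step 2: BS = 100 * 10.0 / 22.2
Step 3: BS = 45.0%

45.0


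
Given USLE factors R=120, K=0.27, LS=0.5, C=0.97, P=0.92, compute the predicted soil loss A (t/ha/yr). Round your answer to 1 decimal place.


Step 1: A = R * K * LS * C * P
Step 2: R * K = 120 * 0.27 = 32.4
Step 3: (R*K) * LS = 32.4 * 0.5 = 16.2
Step 4: * C * P = 16.2 * 0.97 * 0.92 = 14.5
Step 5: A = 14.5 t/(ha*yr)

14.5


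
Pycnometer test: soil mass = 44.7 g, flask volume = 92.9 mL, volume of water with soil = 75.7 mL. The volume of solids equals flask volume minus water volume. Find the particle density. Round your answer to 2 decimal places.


Step 1: Volume of solids = flask volume - water volume with soil
Step 2: V_solids = 92.9 - 75.7 = 17.2 mL
Step 3: Particle density = mass / V_solids = 44.7 / 17.2 = 2.6 g/cm^3

2.6


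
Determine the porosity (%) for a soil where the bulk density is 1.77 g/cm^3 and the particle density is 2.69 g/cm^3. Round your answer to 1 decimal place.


Step 1: Formula: n = 100 * (1 - BD / PD)
Step 2: n = 100 * (1 - 1.77 / 2.69)
Step 3: n = 100 * (1 - 0.65799)
Step 4: n = 34.2%

34.2


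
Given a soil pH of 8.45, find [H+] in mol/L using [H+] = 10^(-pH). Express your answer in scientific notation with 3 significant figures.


Step 1: [H+] = 10^(-pH)
Step 2: [H+] = 10^(-8.45)
Step 3: [H+] = 3.55e-09 mol/L

3.55e-09


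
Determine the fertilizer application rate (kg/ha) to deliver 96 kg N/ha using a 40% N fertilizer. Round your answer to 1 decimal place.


Step 1: Fertilizer rate = target N / (N content / 100)
Step 2: Rate = 96 / (40 / 100)
Step 3: Rate = 96 / 0.4
Step 4: Rate = 240.0 kg/ha

240.0


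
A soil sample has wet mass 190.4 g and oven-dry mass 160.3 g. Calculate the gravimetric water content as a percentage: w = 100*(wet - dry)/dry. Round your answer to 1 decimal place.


Step 1: Water mass = wet - dry = 190.4 - 160.3 = 30.1 g
Step 2: w = 100 * water mass / dry mass
Step 3: w = 100 * 30.1 / 160.3 = 18.8%

18.8


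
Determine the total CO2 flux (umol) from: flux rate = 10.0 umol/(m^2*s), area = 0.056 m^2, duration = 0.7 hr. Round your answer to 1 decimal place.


Step 1: Convert time to seconds: 0.7 hr * 3600 = 2520.0 s
Step 2: Total = flux * area * time_s
Step 3: Total = 10.0 * 0.056 * 2520.0
Step 4: Total = 1411.2 umol

1411.2


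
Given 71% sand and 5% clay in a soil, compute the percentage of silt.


Step 1: sand + silt + clay = 100%
Step 2: silt = 100 - sand - clay
Step 3: silt = 100 - 71 - 5
Step 4: silt = 24%

24


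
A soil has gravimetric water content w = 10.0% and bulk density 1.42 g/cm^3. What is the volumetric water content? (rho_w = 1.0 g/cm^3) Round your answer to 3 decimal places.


Step 1: theta = (w / 100) * BD / rho_w
Step 2: theta = (10.0 / 100) * 1.42 / 1.0
Step 3: theta = 0.1 * 1.42
Step 4: theta = 0.142

0.142


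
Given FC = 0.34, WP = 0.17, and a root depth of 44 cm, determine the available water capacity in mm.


Step 1: Available water = (FC - WP) * depth * 10
Step 2: AW = (0.34 - 0.17) * 44 * 10
Step 3: AW = 0.17 * 44 * 10
Step 4: AW = 74.8 mm

74.8


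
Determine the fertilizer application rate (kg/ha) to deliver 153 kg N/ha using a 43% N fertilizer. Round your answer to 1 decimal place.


Step 1: Fertilizer rate = target N / (N content / 100)
Step 2: Rate = 153 / (43 / 100)
Step 3: Rate = 153 / 0.43
Step 4: Rate = 355.8 kg/ha

355.8


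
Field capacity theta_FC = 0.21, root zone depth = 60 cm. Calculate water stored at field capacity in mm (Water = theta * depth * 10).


Step 1: Water (mm) = theta_FC * depth (cm) * 10
Step 2: Water = 0.21 * 60 * 10
Step 3: Water = 126.0 mm

126.0


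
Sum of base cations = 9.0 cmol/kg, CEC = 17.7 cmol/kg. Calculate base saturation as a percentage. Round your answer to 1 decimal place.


Step 1: BS = 100 * (sum of bases) / CEC
Step 2: BS = 100 * 9.0 / 17.7
Step 3: BS = 50.8%

50.8


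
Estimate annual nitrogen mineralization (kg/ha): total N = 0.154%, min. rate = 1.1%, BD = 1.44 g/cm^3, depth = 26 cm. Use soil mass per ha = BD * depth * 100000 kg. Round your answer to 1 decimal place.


Step 1: Soil mass per ha = BD * depth * 100000 = 1.44 * 26 * 100000 = 3744000 kg
Step 2: Total N pool = soil mass * N%/100 = 3744000 * 0.154/100 = 5765.76 kg/ha
Step 3: N mineralized = N pool * rate%/100 = 5765.76 * 1.1/100 = 63.4 kg/ha/yr

63.4


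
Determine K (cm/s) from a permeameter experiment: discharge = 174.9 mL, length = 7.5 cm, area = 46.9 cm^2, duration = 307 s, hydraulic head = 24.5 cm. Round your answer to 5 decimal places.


Step 1: K = Q * L / (A * t * h)
Step 2: Numerator = 174.9 * 7.5 = 1311.75
Step 3: Denominator = 46.9 * 307 * 24.5 = 352758.35
Step 4: K = 1311.75 / 352758.35 = 0.00372 cm/s

0.00372


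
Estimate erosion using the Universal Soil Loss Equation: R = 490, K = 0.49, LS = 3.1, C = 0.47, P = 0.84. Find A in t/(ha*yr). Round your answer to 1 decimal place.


Step 1: A = R * K * LS * C * P
Step 2: R * K = 490 * 0.49 = 240.1
Step 3: (R*K) * LS = 240.1 * 3.1 = 744.31
Step 4: * C * P = 744.31 * 0.47 * 0.84 = 293.9
Step 5: A = 293.9 t/(ha*yr)

293.9


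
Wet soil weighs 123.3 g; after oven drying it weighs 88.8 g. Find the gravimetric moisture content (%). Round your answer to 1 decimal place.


Step 1: Water mass = wet - dry = 123.3 - 88.8 = 34.5 g
Step 2: w = 100 * water mass / dry mass
Step 3: w = 100 * 34.5 / 88.8 = 38.9%

38.9


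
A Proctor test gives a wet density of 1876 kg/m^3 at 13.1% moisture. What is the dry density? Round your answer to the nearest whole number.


Step 1: Dry density = wet density / (1 + w/100)
Step 2: Dry density = 1876 / (1 + 13.1/100)
Step 3: Dry density = 1876 / 1.131
Step 4: Dry density = 1659 kg/m^3

1659


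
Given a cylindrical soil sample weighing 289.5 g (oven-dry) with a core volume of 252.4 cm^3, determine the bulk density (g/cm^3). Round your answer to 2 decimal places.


Step 1: Identify the formula: BD = dry mass / volume
Step 2: Substitute values: BD = 289.5 / 252.4
Step 3: BD = 1.15 g/cm^3

1.15


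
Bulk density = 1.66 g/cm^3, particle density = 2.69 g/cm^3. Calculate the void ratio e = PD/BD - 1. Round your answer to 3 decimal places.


Step 1: e = PD / BD - 1
Step 2: e = 2.69 / 1.66 - 1
Step 3: e = 1.62048 - 1
Step 4: e = 0.62

0.62


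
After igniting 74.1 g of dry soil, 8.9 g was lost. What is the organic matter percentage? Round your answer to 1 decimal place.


Step 1: OM% = 100 * LOI / sample mass
Step 2: OM = 100 * 8.9 / 74.1
Step 3: OM = 12.0%

12.0


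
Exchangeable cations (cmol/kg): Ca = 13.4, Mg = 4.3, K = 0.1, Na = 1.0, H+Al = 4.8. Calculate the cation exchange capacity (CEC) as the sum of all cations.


Step 1: CEC = Ca + Mg + K + Na + (H+Al)
Step 2: CEC = 13.4 + 4.3 + 0.1 + 1.0 + 4.8
Step 3: CEC = 23.6 cmol/kg

23.6


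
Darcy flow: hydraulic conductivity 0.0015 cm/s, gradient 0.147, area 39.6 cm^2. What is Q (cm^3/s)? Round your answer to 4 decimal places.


Step 1: Apply Darcy's law: Q = K * i * A
Step 2: Q = 0.0015 * 0.147 * 39.6
Step 3: Q = 0.0087 cm^3/s

0.0087


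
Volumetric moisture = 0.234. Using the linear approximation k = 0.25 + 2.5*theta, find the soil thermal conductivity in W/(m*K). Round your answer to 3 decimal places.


Step 1: k = 0.25 + 2.5 * theta
Step 2: k = 0.25 + 2.5 * 0.234
Step 3: k = 0.25 + 0.585
Step 4: k = 0.835 W/(m*K)

0.835


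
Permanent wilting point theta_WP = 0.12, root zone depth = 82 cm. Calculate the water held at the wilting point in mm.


Step 1: Water (mm) = theta_WP * depth * 10
Step 2: Water = 0.12 * 82 * 10
Step 3: Water = 98.4 mm

98.4


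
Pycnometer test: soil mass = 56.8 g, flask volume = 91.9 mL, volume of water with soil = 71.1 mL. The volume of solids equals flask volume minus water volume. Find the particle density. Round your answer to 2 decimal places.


Step 1: Volume of solids = flask volume - water volume with soil
Step 2: V_solids = 91.9 - 71.1 = 20.8 mL
Step 3: Particle density = mass / V_solids = 56.8 / 20.8 = 2.73 g/cm^3

2.73


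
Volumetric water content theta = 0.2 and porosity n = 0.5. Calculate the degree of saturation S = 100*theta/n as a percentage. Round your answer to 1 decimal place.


Step 1: S = 100 * theta_v / n
Step 2: S = 100 * 0.2 / 0.5
Step 3: S = 40.0%

40.0


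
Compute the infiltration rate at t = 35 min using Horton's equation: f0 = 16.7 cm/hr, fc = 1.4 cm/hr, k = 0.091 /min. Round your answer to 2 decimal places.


Step 1: f = fc + (f0 - fc) * exp(-k * t)
Step 2: exp(-0.091 * 35) = 0.041378
Step 3: f = 1.4 + (16.7 - 1.4) * 0.041378
Step 4: f = 1.4 + 15.3 * 0.041378
Step 5: f = 2.03 cm/hr

2.03


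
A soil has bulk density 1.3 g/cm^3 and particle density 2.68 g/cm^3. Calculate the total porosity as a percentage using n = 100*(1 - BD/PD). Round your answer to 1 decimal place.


Step 1: Formula: n = 100 * (1 - BD / PD)
Step 2: n = 100 * (1 - 1.3 / 2.68)
Step 3: n = 100 * (1 - 0.48507)
Step 4: n = 51.5%

51.5


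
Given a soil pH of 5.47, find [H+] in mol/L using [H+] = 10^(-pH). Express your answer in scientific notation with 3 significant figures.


Step 1: [H+] = 10^(-pH)
Step 2: [H+] = 10^(-5.47)
Step 3: [H+] = 3.39e-06 mol/L

3.39e-06


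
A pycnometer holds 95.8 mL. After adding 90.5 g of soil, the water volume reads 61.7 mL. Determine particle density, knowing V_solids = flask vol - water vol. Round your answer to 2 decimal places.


Step 1: Volume of solids = flask volume - water volume with soil
Step 2: V_solids = 95.8 - 61.7 = 34.1 mL
Step 3: Particle density = mass / V_solids = 90.5 / 34.1 = 2.65 g/cm^3

2.65


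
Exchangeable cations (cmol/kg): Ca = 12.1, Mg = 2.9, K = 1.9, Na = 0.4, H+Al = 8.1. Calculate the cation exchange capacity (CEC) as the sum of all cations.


Step 1: CEC = Ca + Mg + K + Na + (H+Al)
Step 2: CEC = 12.1 + 2.9 + 1.9 + 0.4 + 8.1
Step 3: CEC = 25.4 cmol/kg

25.4


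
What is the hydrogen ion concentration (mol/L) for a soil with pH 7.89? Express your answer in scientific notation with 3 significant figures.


Step 1: [H+] = 10^(-pH)
Step 2: [H+] = 10^(-7.89)
Step 3: [H+] = 1.29e-08 mol/L

1.29e-08


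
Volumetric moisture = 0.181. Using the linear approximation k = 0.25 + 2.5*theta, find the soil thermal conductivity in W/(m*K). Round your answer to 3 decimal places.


Step 1: k = 0.25 + 2.5 * theta
Step 2: k = 0.25 + 2.5 * 0.181
Step 3: k = 0.25 + 0.453
Step 4: k = 0.703 W/(m*K)

0.703


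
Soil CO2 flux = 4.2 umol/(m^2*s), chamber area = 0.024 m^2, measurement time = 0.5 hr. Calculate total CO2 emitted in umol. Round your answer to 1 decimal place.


Step 1: Convert time to seconds: 0.5 hr * 3600 = 1800.0 s
Step 2: Total = flux * area * time_s
Step 3: Total = 4.2 * 0.024 * 1800.0
Step 4: Total = 181.4 umol

181.4


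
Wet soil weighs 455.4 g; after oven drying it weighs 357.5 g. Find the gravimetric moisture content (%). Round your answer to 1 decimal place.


Step 1: Water mass = wet - dry = 455.4 - 357.5 = 97.9 g
Step 2: w = 100 * water mass / dry mass
Step 3: w = 100 * 97.9 / 357.5 = 27.4%

27.4


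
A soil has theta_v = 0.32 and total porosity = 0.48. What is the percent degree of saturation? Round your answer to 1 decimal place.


Step 1: S = 100 * theta_v / n
Step 2: S = 100 * 0.32 / 0.48
Step 3: S = 66.7%

66.7


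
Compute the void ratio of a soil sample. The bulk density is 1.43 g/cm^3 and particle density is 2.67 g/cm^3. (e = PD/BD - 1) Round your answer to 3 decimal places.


Step 1: e = PD / BD - 1
Step 2: e = 2.67 / 1.43 - 1
Step 3: e = 1.86713 - 1
Step 4: e = 0.867

0.867


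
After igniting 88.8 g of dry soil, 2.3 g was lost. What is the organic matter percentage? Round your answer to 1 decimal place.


Step 1: OM% = 100 * LOI / sample mass
Step 2: OM = 100 * 2.3 / 88.8
Step 3: OM = 2.6%

2.6


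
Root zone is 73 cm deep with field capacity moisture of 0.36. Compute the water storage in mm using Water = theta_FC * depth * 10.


Step 1: Water (mm) = theta_FC * depth (cm) * 10
Step 2: Water = 0.36 * 73 * 10
Step 3: Water = 262.8 mm

262.8


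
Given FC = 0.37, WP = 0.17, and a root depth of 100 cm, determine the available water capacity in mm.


Step 1: Available water = (FC - WP) * depth * 10
Step 2: AW = (0.37 - 0.17) * 100 * 10
Step 3: AW = 0.2 * 100 * 10
Step 4: AW = 200.0 mm

200.0


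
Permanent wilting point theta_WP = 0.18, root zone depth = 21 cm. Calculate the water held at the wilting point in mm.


Step 1: Water (mm) = theta_WP * depth * 10
Step 2: Water = 0.18 * 21 * 10
Step 3: Water = 37.8 mm

37.8


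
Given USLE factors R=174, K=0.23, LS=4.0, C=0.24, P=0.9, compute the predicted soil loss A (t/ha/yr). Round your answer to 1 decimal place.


Step 1: A = R * K * LS * C * P
Step 2: R * K = 174 * 0.23 = 40.02
Step 3: (R*K) * LS = 40.02 * 4.0 = 160.08
Step 4: * C * P = 160.08 * 0.24 * 0.9 = 34.6
Step 5: A = 34.6 t/(ha*yr)

34.6


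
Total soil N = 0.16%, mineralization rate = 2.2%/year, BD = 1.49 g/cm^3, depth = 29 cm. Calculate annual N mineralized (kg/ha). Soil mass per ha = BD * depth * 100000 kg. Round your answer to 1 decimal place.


Step 1: Soil mass per ha = BD * depth * 100000 = 1.49 * 29 * 100000 = 4321000 kg
Step 2: Total N pool = soil mass * N%/100 = 4321000 * 0.16/100 = 6913.6 kg/ha
Step 3: N mineralized = N pool * rate%/100 = 6913.6 * 2.2/100 = 152.1 kg/ha/yr

152.1


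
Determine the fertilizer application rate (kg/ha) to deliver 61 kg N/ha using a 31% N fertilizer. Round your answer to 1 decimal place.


Step 1: Fertilizer rate = target N / (N content / 100)
Step 2: Rate = 61 / (31 / 100)
Step 3: Rate = 61 / 0.31
Step 4: Rate = 196.8 kg/ha

196.8


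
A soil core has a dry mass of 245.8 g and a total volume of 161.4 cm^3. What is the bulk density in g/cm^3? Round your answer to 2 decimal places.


Step 1: Identify the formula: BD = dry mass / volume
Step 2: Substitute values: BD = 245.8 / 161.4
Step 3: BD = 1.52 g/cm^3

1.52


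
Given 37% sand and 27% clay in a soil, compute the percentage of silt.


Step 1: sand + silt + clay = 100%
Step 2: silt = 100 - sand - clay
Step 3: silt = 100 - 37 - 27
Step 4: silt = 36%

36


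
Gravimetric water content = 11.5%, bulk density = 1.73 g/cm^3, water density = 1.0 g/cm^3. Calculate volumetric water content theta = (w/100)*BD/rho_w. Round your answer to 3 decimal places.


Step 1: theta = (w / 100) * BD / rho_w
Step 2: theta = (11.5 / 100) * 1.73 / 1.0
Step 3: theta = 0.115 * 1.73
Step 4: theta = 0.199

0.199


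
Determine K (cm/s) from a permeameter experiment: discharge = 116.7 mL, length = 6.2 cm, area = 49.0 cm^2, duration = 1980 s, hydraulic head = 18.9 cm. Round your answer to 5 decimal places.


Step 1: K = Q * L / (A * t * h)
Step 2: Numerator = 116.7 * 6.2 = 723.54
Step 3: Denominator = 49.0 * 1980 * 18.9 = 1833678.0
Step 4: K = 723.54 / 1833678.0 = 0.00039 cm/s

0.00039


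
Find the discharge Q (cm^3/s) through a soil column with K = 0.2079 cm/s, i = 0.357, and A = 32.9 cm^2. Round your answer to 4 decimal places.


Step 1: Apply Darcy's law: Q = K * i * A
Step 2: Q = 0.2079 * 0.357 * 32.9
Step 3: Q = 2.4418 cm^3/s

2.4418


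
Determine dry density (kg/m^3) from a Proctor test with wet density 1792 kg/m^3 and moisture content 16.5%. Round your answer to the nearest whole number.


Step 1: Dry density = wet density / (1 + w/100)
Step 2: Dry density = 1792 / (1 + 16.5/100)
Step 3: Dry density = 1792 / 1.165
Step 4: Dry density = 1538 kg/m^3

1538


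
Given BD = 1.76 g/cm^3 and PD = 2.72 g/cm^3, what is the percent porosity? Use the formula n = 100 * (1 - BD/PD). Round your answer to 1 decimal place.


Step 1: Formula: n = 100 * (1 - BD / PD)
Step 2: n = 100 * (1 - 1.76 / 2.72)
Step 3: n = 100 * (1 - 0.64706)
Step 4: n = 35.3%

35.3


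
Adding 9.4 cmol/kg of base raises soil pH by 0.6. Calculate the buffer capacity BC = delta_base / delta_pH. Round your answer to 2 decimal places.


Step 1: BC = change in base / change in pH
Step 2: BC = 9.4 / 0.6
Step 3: BC = 15.67 cmol/(kg*pH unit)

15.67


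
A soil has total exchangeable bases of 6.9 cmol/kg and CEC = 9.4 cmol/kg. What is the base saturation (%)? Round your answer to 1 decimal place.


Step 1: BS = 100 * (sum of bases) / CEC
Step 2: BS = 100 * 6.9 / 9.4
Step 3: BS = 73.4%

73.4


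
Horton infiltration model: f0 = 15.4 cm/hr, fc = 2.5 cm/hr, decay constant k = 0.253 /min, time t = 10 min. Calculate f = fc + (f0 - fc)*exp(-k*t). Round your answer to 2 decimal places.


Step 1: f = fc + (f0 - fc) * exp(-k * t)
Step 2: exp(-0.253 * 10) = 0.079659
Step 3: f = 2.5 + (15.4 - 2.5) * 0.079659
Step 4: f = 2.5 + 12.9 * 0.079659
Step 5: f = 3.53 cm/hr

3.53


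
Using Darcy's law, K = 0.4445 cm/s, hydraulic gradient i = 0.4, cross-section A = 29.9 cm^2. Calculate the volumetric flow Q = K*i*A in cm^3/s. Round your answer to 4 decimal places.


Step 1: Apply Darcy's law: Q = K * i * A
Step 2: Q = 0.4445 * 0.4 * 29.9
Step 3: Q = 5.3162 cm^3/s

5.3162


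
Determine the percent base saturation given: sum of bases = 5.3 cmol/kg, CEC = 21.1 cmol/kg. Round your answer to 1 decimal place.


Step 1: BS = 100 * (sum of bases) / CEC
Step 2: BS = 100 * 5.3 / 21.1
Step 3: BS = 25.1%

25.1


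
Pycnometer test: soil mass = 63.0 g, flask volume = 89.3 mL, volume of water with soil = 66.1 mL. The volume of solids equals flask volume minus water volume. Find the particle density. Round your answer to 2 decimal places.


Step 1: Volume of solids = flask volume - water volume with soil
Step 2: V_solids = 89.3 - 66.1 = 23.2 mL
Step 3: Particle density = mass / V_solids = 63.0 / 23.2 = 2.72 g/cm^3

2.72


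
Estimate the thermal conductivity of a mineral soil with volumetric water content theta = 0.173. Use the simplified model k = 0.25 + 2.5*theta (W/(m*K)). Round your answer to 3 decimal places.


Step 1: k = 0.25 + 2.5 * theta
Step 2: k = 0.25 + 2.5 * 0.173
Step 3: k = 0.25 + 0.433
Step 4: k = 0.683 W/(m*K)

0.683


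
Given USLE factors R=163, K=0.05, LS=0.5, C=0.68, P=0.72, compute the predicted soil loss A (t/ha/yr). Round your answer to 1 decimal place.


Step 1: A = R * K * LS * C * P
Step 2: R * K = 163 * 0.05 = 8.15
Step 3: (R*K) * LS = 8.15 * 0.5 = 4.075
Step 4: * C * P = 4.075 * 0.68 * 0.72 = 2.0
Step 5: A = 2.0 t/(ha*yr)

2.0


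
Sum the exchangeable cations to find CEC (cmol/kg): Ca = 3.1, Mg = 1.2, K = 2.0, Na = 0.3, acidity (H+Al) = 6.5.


Step 1: CEC = Ca + Mg + K + Na + (H+Al)
Step 2: CEC = 3.1 + 1.2 + 2.0 + 0.3 + 6.5
Step 3: CEC = 13.1 cmol/kg

13.1


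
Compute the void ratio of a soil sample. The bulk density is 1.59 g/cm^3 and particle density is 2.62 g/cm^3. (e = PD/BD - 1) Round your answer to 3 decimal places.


Step 1: e = PD / BD - 1
Step 2: e = 2.62 / 1.59 - 1
Step 3: e = 1.6478 - 1
Step 4: e = 0.648

0.648


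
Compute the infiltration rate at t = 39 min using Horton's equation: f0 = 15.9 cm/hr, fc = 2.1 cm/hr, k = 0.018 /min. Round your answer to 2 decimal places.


Step 1: f = fc + (f0 - fc) * exp(-k * t)
Step 2: exp(-0.018 * 39) = 0.495593
Step 3: f = 2.1 + (15.9 - 2.1) * 0.495593
Step 4: f = 2.1 + 13.8 * 0.495593
Step 5: f = 8.94 cm/hr

8.94


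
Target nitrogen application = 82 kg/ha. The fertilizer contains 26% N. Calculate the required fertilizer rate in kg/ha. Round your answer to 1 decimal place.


Step 1: Fertilizer rate = target N / (N content / 100)
Step 2: Rate = 82 / (26 / 100)
Step 3: Rate = 82 / 0.26
Step 4: Rate = 315.4 kg/ha

315.4


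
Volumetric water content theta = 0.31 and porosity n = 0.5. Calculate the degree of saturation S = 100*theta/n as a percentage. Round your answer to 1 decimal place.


Step 1: S = 100 * theta_v / n
Step 2: S = 100 * 0.31 / 0.5
Step 3: S = 62.0%

62.0


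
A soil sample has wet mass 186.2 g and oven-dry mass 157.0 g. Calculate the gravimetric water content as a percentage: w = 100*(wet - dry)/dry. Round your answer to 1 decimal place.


Step 1: Water mass = wet - dry = 186.2 - 157.0 = 29.2 g
Step 2: w = 100 * water mass / dry mass
Step 3: w = 100 * 29.2 / 157.0 = 18.6%

18.6


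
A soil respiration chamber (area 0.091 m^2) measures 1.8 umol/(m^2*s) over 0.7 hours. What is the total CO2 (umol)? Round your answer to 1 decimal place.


Step 1: Convert time to seconds: 0.7 hr * 3600 = 2520.0 s
Step 2: Total = flux * area * time_s
Step 3: Total = 1.8 * 0.091 * 2520.0
Step 4: Total = 412.8 umol

412.8


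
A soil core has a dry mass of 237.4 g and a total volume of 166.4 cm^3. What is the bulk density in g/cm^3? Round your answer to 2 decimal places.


Step 1: Identify the formula: BD = dry mass / volume
Step 2: Substitute values: BD = 237.4 / 166.4
Step 3: BD = 1.43 g/cm^3

1.43


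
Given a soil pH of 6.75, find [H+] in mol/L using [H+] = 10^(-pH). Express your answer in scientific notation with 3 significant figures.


Step 1: [H+] = 10^(-pH)
Step 2: [H+] = 10^(-6.75)
Step 3: [H+] = 1.78e-07 mol/L

1.78e-07


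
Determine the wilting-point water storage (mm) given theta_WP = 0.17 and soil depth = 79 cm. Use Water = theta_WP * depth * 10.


Step 1: Water (mm) = theta_WP * depth * 10
Step 2: Water = 0.17 * 79 * 10
Step 3: Water = 134.3 mm

134.3


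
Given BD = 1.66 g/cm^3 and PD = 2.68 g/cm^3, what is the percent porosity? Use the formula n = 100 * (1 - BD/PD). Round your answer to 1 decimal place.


Step 1: Formula: n = 100 * (1 - BD / PD)
Step 2: n = 100 * (1 - 1.66 / 2.68)
Step 3: n = 100 * (1 - 0.6194)
Step 4: n = 38.1%

38.1


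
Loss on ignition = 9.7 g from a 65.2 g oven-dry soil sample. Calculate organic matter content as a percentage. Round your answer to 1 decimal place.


Step 1: OM% = 100 * LOI / sample mass
Step 2: OM = 100 * 9.7 / 65.2
Step 3: OM = 14.9%

14.9


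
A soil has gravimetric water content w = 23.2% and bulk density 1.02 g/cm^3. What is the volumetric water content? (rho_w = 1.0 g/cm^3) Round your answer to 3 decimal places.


Step 1: theta = (w / 100) * BD / rho_w
Step 2: theta = (23.2 / 100) * 1.02 / 1.0
Step 3: theta = 0.232 * 1.02
Step 4: theta = 0.237

0.237


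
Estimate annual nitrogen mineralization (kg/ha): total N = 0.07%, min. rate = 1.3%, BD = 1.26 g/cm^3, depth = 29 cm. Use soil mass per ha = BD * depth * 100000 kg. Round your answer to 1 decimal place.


Step 1: Soil mass per ha = BD * depth * 100000 = 1.26 * 29 * 100000 = 3654000 kg
Step 2: Total N pool = soil mass * N%/100 = 3654000 * 0.07/100 = 2557.8 kg/ha
Step 3: N mineralized = N pool * rate%/100 = 2557.8 * 1.3/100 = 33.3 kg/ha/yr

33.3


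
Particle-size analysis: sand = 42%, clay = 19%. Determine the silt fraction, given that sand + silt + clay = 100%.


Step 1: sand + silt + clay = 100%
Step 2: silt = 100 - sand - clay
Step 3: silt = 100 - 42 - 19
Step 4: silt = 39%

39


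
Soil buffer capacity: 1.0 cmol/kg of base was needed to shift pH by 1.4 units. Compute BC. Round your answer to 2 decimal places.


Step 1: BC = change in base / change in pH
Step 2: BC = 1.0 / 1.4
Step 3: BC = 0.71 cmol/(kg*pH unit)

0.71


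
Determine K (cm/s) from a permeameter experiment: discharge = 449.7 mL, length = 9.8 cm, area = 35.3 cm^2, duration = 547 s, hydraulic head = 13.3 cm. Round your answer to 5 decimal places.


Step 1: K = Q * L / (A * t * h)
Step 2: Numerator = 449.7 * 9.8 = 4407.06
Step 3: Denominator = 35.3 * 547 * 13.3 = 256811.03
Step 4: K = 4407.06 / 256811.03 = 0.01716 cm/s

0.01716


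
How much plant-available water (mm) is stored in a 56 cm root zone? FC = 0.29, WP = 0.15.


Step 1: Available water = (FC - WP) * depth * 10
Step 2: AW = (0.29 - 0.15) * 56 * 10
Step 3: AW = 0.14 * 56 * 10
Step 4: AW = 78.4 mm

78.4


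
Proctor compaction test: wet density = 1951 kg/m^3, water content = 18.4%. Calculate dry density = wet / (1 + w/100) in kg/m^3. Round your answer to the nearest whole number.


Step 1: Dry density = wet density / (1 + w/100)
Step 2: Dry density = 1951 / (1 + 18.4/100)
Step 3: Dry density = 1951 / 1.184
Step 4: Dry density = 1648 kg/m^3

1648


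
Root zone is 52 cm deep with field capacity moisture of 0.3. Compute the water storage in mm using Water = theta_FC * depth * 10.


Step 1: Water (mm) = theta_FC * depth (cm) * 10
Step 2: Water = 0.3 * 52 * 10
Step 3: Water = 156.0 mm

156.0


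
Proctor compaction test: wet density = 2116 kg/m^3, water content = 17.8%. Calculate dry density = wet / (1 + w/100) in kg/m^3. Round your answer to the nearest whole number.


Step 1: Dry density = wet density / (1 + w/100)
Step 2: Dry density = 2116 / (1 + 17.8/100)
Step 3: Dry density = 2116 / 1.178
Step 4: Dry density = 1796 kg/m^3

1796


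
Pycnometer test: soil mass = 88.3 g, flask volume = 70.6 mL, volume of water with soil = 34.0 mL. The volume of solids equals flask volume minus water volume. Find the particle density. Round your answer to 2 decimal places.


Step 1: Volume of solids = flask volume - water volume with soil
Step 2: V_solids = 70.6 - 34.0 = 36.6 mL
Step 3: Particle density = mass / V_solids = 88.3 / 36.6 = 2.41 g/cm^3

2.41


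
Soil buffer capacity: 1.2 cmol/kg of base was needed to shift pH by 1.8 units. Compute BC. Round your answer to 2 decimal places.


Step 1: BC = change in base / change in pH
Step 2: BC = 1.2 / 1.8
Step 3: BC = 0.67 cmol/(kg*pH unit)

0.67


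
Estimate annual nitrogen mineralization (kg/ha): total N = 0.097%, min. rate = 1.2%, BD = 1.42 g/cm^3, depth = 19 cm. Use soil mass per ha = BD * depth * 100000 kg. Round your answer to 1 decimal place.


Step 1: Soil mass per ha = BD * depth * 100000 = 1.42 * 19 * 100000 = 2698000 kg
Step 2: Total N pool = soil mass * N%/100 = 2698000 * 0.097/100 = 2617.06 kg/ha
Step 3: N mineralized = N pool * rate%/100 = 2617.06 * 1.2/100 = 31.4 kg/ha/yr

31.4


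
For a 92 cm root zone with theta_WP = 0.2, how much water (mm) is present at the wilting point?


Step 1: Water (mm) = theta_WP * depth * 10
Step 2: Water = 0.2 * 92 * 10
Step 3: Water = 184.0 mm

184.0


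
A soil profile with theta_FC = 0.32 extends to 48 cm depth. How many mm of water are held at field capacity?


Step 1: Water (mm) = theta_FC * depth (cm) * 10
Step 2: Water = 0.32 * 48 * 10
Step 3: Water = 153.6 mm

153.6


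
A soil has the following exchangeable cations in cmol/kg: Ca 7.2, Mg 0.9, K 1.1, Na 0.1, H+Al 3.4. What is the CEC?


Step 1: CEC = Ca + Mg + K + Na + (H+Al)
Step 2: CEC = 7.2 + 0.9 + 1.1 + 0.1 + 3.4
Step 3: CEC = 12.7 cmol/kg

12.7


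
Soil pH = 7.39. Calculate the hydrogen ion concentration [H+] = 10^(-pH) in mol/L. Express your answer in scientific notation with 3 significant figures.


Step 1: [H+] = 10^(-pH)
Step 2: [H+] = 10^(-7.39)
Step 3: [H+] = 4.07e-08 mol/L

4.07e-08


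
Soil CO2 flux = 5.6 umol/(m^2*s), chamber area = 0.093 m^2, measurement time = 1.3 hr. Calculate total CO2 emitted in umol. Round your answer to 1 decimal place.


Step 1: Convert time to seconds: 1.3 hr * 3600 = 4680.0 s
Step 2: Total = flux * area * time_s
Step 3: Total = 5.6 * 0.093 * 4680.0
Step 4: Total = 2437.3 umol

2437.3


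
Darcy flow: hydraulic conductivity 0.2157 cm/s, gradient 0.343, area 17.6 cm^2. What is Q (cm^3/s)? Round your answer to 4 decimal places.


Step 1: Apply Darcy's law: Q = K * i * A
Step 2: Q = 0.2157 * 0.343 * 17.6
Step 3: Q = 1.3021 cm^3/s

1.3021


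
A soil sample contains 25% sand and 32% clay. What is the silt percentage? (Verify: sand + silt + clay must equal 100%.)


Step 1: sand + silt + clay = 100%
Step 2: silt = 100 - sand - clay
Step 3: silt = 100 - 25 - 32
Step 4: silt = 43%

43


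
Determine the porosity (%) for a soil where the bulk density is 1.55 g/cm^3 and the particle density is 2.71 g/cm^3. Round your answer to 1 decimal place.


Step 1: Formula: n = 100 * (1 - BD / PD)
Step 2: n = 100 * (1 - 1.55 / 2.71)
Step 3: n = 100 * (1 - 0.57196)
Step 4: n = 42.8%

42.8


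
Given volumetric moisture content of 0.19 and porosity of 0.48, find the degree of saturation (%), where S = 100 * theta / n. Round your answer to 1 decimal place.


Step 1: S = 100 * theta_v / n
Step 2: S = 100 * 0.19 / 0.48
Step 3: S = 39.6%

39.6


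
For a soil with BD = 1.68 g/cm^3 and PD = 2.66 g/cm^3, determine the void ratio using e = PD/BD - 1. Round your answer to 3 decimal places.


Step 1: e = PD / BD - 1
Step 2: e = 2.66 / 1.68 - 1
Step 3: e = 1.58333 - 1
Step 4: e = 0.583

0.583


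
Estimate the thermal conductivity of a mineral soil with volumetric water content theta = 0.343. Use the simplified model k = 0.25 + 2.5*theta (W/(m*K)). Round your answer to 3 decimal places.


Step 1: k = 0.25 + 2.5 * theta
Step 2: k = 0.25 + 2.5 * 0.343
Step 3: k = 0.25 + 0.858
Step 4: k = 1.108 W/(m*K)

1.108


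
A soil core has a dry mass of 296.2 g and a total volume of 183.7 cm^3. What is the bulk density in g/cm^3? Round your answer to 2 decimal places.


Step 1: Identify the formula: BD = dry mass / volume
Step 2: Substitute values: BD = 296.2 / 183.7
Step 3: BD = 1.61 g/cm^3

1.61


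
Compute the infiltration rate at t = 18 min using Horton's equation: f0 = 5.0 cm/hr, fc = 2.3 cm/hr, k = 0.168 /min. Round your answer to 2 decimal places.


Step 1: f = fc + (f0 - fc) * exp(-k * t)
Step 2: exp(-0.168 * 18) = 0.048606
Step 3: f = 2.3 + (5.0 - 2.3) * 0.048606
Step 4: f = 2.3 + 2.7 * 0.048606
Step 5: f = 2.43 cm/hr

2.43


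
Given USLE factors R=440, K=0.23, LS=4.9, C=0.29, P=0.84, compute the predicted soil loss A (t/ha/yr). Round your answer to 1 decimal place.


Step 1: A = R * K * LS * C * P
Step 2: R * K = 440 * 0.23 = 101.2
Step 3: (R*K) * LS = 101.2 * 4.9 = 495.88
Step 4: * C * P = 495.88 * 0.29 * 0.84 = 120.8
Step 5: A = 120.8 t/(ha*yr)

120.8
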